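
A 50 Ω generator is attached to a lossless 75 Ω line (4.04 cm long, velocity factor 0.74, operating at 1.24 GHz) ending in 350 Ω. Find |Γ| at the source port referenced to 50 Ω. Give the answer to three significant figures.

|Γ| ≈ 0.525

λ = v/f = 0.74·c / 1.24 GHz = 0.179 m
βl = 2π·l/λ = 2π × 0.226 = 81.2°
tan(βl) = 6.49
Z_in = Z_0·(Z_L + jZ_0·tanβl)/(Z_0 + jZ_L·tanβl) = 16.4 − j11 Ω
Γ_s = (Z_in − Z_s)/(Z_in + Z_s) = (-33.6 − j11)/(66.4 − j11), |Γ_s| = 0.525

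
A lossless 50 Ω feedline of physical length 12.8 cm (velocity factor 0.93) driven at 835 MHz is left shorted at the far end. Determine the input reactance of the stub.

λ = v/f = 0.93·c / 835 MHz = 0.334 m
βl = 2π·l/λ = 2π × 0.383 = 138°
tan(βl) = -0.903
For a shorted stub, Z_in = jZ_0·tan(βl)

X_in ≈ -45.2 Ω (capacitive)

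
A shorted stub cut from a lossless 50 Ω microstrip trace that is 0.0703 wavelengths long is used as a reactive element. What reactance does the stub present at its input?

βl = 2π × 0.0703 = 25.3°
tan(βl) = 0.473
For a shorted stub, Z_in = jZ_0·tan(βl)

X_in ≈ 23.6 Ω (inductive)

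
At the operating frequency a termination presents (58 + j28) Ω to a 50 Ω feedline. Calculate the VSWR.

VSWR ≈ 1.71

Γ = (Z_L − Z_0)/(Z_L + Z_0) = (8 + j28)/(108 + j28)
|Γ| = 29.1/112 = 0.261
VSWR = (1 + |Γ|)/(1 − |Γ|) = 1.26/0.739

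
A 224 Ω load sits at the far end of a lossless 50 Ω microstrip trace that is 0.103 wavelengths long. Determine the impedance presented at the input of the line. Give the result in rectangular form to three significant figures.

βl = 2π × 0.103 = 37.1°
tan(βl) = tan(37.1°) = 0.756
Z_in = Z_0·(Z_L + jZ_0·tanβl)/(Z_0 + jZ_L·tanβl)
     = 50·(224 + j37.8)/(50 + j169)

Z_in ≈ 28.2 − j57.8 Ω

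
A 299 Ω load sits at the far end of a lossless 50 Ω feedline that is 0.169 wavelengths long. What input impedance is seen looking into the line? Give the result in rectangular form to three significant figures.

βl = 2π × 0.169 = 60.8°
tan(βl) = tan(60.8°) = 1.79
Z_in = Z_0·(Z_L + jZ_0·tanβl)/(Z_0 + jZ_L·tanβl)
     = 50·(299 + j89.6)/(50 + j536)

Z_in ≈ 10.9 − j26.9 Ω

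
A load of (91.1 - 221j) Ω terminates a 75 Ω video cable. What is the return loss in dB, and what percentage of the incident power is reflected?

RL ≈ 1.92 dB; 64.2% of incident power reflected

Γ = (16.1 − j221)/(166.1 − j221), |Γ| = 0.802
RL = −20·log₁₀(0.802) = 1.92 dB
P_refl/P_inc = |Γ|² = 0.642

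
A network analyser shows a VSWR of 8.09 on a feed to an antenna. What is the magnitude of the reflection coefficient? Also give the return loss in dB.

|Γ| ≈ 0.78; return loss ≈ 2.16 dB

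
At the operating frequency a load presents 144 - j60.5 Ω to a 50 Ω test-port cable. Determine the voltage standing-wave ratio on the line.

Γ = (Z_L − Z_0)/(Z_L + Z_0) = (94 − j60.5)/(194 − j60.5)
|Γ| = 112/203 = 0.55
VSWR = (1 + |Γ|)/(1 − |Γ|) = 1.55/0.45

VSWR ≈ 3.45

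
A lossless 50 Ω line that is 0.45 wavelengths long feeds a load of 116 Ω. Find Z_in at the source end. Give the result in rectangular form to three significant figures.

βl = 2π × 0.45 = 162°
tan(βl) = tan(162°) = -0.325
Z_in = Z_0·(Z_L + jZ_0·tanβl)/(Z_0 + jZ_L·tanβl)
     = 50·(116 − j16.2)/(50 − j37.7)

Z_in ≈ 81.8 + j45.4 Ω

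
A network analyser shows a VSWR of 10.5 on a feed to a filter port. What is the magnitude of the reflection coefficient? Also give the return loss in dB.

|Γ| ≈ 0.826; return loss ≈ 1.66 dB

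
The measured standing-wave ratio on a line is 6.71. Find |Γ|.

|Γ| = (S − 1)/(S + 1) = (6.71 − 1)/(6.71 + 1) = 5.71/7.71

|Γ| ≈ 0.741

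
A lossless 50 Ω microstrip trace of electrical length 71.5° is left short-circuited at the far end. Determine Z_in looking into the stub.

tan(βl) = 2.99
For a short-circuited stub, Z_in = jZ_0·tan(βl)

Z_in ≈ +j149 Ω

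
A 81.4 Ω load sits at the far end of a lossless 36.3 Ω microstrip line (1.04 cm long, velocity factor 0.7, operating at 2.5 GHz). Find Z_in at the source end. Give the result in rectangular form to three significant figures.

λ = v/f = 0.7·c / 2.5 GHz = 0.084 m
βl = 2π·l/λ = 2π × 0.124 = 44.6°
tan(βl) = tan(44.6°) = 0.985
Z_in = Z_0·(Z_L + jZ_0·tanβl)/(Z_0 + jZ_L·tanβl)
     = 36.3·(81.4 + j35.8)/(36.3 + j80.2)

Z_in ≈ 27.3 − j24.5 Ω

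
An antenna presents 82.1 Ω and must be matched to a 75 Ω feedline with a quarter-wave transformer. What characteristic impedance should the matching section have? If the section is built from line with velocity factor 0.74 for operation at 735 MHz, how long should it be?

Z_qwt = √(Z_0·R_L) = √(75 × 82.1) = √6158
λ = 0.74·c/f = 0.302 m, so l = λ/4 = 0.0755 m

Z_qwt ≈ 78.5 Ω; length ≈ 7.55 cm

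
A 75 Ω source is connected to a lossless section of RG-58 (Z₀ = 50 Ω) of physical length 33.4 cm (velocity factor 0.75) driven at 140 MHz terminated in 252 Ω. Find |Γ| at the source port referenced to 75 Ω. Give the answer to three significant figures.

|Γ| ≈ 0.758

λ = v/f = 0.75·c / 140 MHz = 1.61 m
βl = 2π·l/λ = 2π × 0.208 = 74.8°
tan(βl) = 3.68
Z_in = Z_0·(Z_L + jZ_0·tanβl)/(Z_0 + jZ_L·tanβl) = 10.6 − j13 Ω
Γ_s = (Z_in − Z_s)/(Z_in + Z_s) = (-64.4 − j13)/(85.6 − j13), |Γ_s| = 0.758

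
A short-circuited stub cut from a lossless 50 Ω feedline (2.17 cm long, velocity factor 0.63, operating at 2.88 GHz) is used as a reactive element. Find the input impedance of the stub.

λ = v/f = 0.63·c / 2.88 GHz = 0.0656 m
βl = 2π·l/λ = 2π × 0.331 = 119°
tan(βl) = -1.8
For a short-circuited stub, Z_in = jZ_0·tan(βl)

Z_in ≈ −j90.1 Ω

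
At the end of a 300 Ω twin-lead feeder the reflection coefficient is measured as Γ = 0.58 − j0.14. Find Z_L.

Z_L = Z_0·(1 + Γ)/(1 − Γ) = 300·(1.58 − j0.14)/(0.42 + j0.14)

Z_L ≈ 986 − j429 Ω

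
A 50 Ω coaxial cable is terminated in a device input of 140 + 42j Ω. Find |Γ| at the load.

|Γ| ≈ 0.51

Γ = (Z_L − Z_0)/(Z_L + Z_0) = (90 + j42)/(190 + j42)
|Γ| = 99.3/195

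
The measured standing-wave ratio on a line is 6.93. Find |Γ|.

|Γ| = (S − 1)/(S + 1) = (6.93 − 1)/(6.93 + 1) = 5.93/7.93

|Γ| ≈ 0.748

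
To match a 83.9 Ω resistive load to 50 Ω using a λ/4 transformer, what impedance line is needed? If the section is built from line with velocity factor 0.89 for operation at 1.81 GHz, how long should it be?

Z_qwt ≈ 64.8 Ω; length ≈ 3.69 cm

Z_qwt = √(Z_0·R_L) = √(50 × 83.9) = √4195
λ = 0.89·c/f = 0.148 m, so l = λ/4 = 0.0369 m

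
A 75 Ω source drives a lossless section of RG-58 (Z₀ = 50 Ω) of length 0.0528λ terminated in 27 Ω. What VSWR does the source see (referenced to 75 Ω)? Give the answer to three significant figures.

VSWR ≈ 2.64

βl = 2π × 0.0528 = 19°
tan(βl) = 0.344
Z_in = Z_0·(Z_L + jZ_0·tanβl)/(Z_0 + jZ_L·tanβl) = 29.2 + j11.8 Ω
Γ_s = (Z_in − Z_s)/(Z_in + Z_s) = (-45.8 + j11.8)/(104 + j11.8), |Γ_s| = 0.451
VSWR = (1 + |Γ_s|)/(1 − |Γ_s|)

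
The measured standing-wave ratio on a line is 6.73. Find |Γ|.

|Γ| = (S − 1)/(S + 1) = (6.73 − 1)/(6.73 + 1) = 5.73/7.73

|Γ| ≈ 0.741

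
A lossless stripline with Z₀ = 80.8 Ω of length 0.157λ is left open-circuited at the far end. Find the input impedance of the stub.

βl = 2π × 0.157 = 56.5°
tan(βl) = 1.51
For an open-circuited stub, Z_in = −jZ_0·cot(βl) = −jZ_0/tan(βl)

Z_in ≈ −j53.4 Ω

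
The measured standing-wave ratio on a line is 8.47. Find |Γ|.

|Γ| = (S − 1)/(S + 1) = (8.47 − 1)/(8.47 + 1) = 7.47/9.47

|Γ| ≈ 0.789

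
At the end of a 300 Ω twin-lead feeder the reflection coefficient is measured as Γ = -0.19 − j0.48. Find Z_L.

Z_L = Z_0·(1 + Γ)/(1 − Γ) = 300·(0.81 − j0.48)/(1.19 + j0.48)

Z_L ≈ 134 − j175 Ω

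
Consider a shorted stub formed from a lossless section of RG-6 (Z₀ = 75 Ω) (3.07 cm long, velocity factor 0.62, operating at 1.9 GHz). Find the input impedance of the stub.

λ = v/f = 0.62·c / 1.9 GHz = 0.0979 m
βl = 2π·l/λ = 2π × 0.314 = 113°
tan(βl) = -2.37
For a shorted stub, Z_in = jZ_0·tan(βl)

Z_in ≈ −j178 Ω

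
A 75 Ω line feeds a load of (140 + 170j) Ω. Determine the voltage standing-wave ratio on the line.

Γ = (Z_L − Z_0)/(Z_L + Z_0) = (65 + j170)/(215 + j170)
|Γ| = 182/274 = 0.664
VSWR = (1 + |Γ|)/(1 − |Γ|) = 1.66/0.336

VSWR ≈ 4.95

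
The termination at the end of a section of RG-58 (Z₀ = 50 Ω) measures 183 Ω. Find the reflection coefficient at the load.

Γ = 0.571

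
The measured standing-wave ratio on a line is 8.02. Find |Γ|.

|Γ| ≈ 0.778

|Γ| = (S − 1)/(S + 1) = (8.02 − 1)/(8.02 + 1) = 7.02/9.02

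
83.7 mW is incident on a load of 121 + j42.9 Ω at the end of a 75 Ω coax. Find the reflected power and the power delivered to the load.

|Γ| = |(46 + j42.9)/(196 + j42.9)| = 0.313
|Γ|² = 0.0983
P_refl = |Γ|²·P_inc = 8.23 mW, P_del = (1 − |Γ|²)·P_inc = 75.5 mW

P_reflected ≈ 8.23 mW; P_delivered ≈ 75.5 mW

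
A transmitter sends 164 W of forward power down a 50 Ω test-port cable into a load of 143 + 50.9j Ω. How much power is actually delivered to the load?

|Γ| = |(93 + j50.9)/(193 + j50.9)| = 0.531
|Γ|² = 0.282
P_refl = |Γ|²·P_inc = 46.3 W, P_del = (1 − |Γ|²)·P_inc = 118 W

P_delivered ≈ 118 W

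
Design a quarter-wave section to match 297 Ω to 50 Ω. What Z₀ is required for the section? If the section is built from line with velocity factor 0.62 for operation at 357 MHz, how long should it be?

Z_qwt = √(Z_0·R_L) = √(50 × 297) = √14850
λ = 0.62·c/f = 0.521 m, so l = λ/4 = 0.13 m

Z_qwt ≈ 122 Ω; length ≈ 13 cm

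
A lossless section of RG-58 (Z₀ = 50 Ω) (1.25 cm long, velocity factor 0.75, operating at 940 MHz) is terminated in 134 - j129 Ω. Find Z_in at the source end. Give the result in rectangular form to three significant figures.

λ = v/f = 0.75·c / 940 MHz = 0.239 m
βl = 2π·l/λ = 2π × 0.0522 = 18.8°
tan(βl) = tan(18.8°) = 0.34
Z_in = Z_0·(Z_L + jZ_0·tanβl)/(Z_0 + jZ_L·tanβl)
     = 50·(134 − j112)/(93.9 + j45.6)

Z_in ≈ 34.3 − j76.3 Ω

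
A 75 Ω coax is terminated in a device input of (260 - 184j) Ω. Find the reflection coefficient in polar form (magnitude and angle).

Γ ≈ 0.683 ∠ -16.1°

Γ = (Z_L − Z_0)/(Z_L + Z_0) = (185 − j184)/(335 − j184)
|Γ| = 261/382 = 0.683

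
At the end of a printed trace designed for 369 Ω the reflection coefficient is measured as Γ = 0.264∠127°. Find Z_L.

Z_L = Z_0·(1 + Γ)/(1 − Γ) = 369·(0.841 + j0.211)/(1.16 − j0.211)

Z_L ≈ 247 + j112 Ω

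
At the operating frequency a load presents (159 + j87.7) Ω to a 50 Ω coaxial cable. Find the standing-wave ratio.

VSWR ≈ 4.23

Γ = (Z_L − Z_0)/(Z_L + Z_0) = (109 + j87.7)/(209 + j87.7)
|Γ| = 140/227 = 0.617
VSWR = (1 + |Γ|)/(1 − |Γ|) = 1.62/0.383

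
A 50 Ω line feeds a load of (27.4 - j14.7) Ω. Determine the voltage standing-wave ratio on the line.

Γ = (Z_L − Z_0)/(Z_L + Z_0) = (-22.6 − j14.7)/(77.4 − j14.7)
|Γ| = 27/78.8 = 0.342
VSWR = (1 + |Γ|)/(1 − |Γ|) = 1.34/0.658

VSWR ≈ 2.04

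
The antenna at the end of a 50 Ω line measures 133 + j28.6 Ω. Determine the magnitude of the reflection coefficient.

Γ = (Z_L − Z_0)/(Z_L + Z_0) = (83 + j28.6)/(183 + j28.6)
|Γ| = 87.8/185

|Γ| ≈ 0.474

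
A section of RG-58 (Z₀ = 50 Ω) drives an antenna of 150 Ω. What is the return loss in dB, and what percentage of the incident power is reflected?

Γ = (150 − 50)/(150 + 50) = 0.5
RL = −20·log₁₀(0.5) = 6.02 dB
P_refl/P_inc = |Γ|² = 0.25

RL ≈ 6.02 dB; 25% of incident power reflected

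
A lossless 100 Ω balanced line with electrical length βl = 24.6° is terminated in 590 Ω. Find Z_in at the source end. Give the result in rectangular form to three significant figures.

Z_in ≈ 86 − j187 Ω

tan(βl) = tan(24.6°) = 0.458
Z_in = Z_0·(Z_L + jZ_0·tanβl)/(Z_0 + jZ_L·tanβl)
     = 100·(590 + j45.8)/(100 + j270)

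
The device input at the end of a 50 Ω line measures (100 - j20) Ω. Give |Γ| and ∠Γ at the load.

Γ = (Z_L − Z_0)/(Z_L + Z_0) = (50 − j20)/(150 − j20)
|Γ| = 53.9/151 = 0.356

Γ ≈ 0.356 ∠ -14.2°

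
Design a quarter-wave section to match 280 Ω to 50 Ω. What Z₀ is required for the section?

Z_qwt ≈ 118 Ω

Z_qwt = √(Z_0·R_L) = √(50 × 280) = √14000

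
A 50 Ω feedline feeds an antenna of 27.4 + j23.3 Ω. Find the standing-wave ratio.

VSWR ≈ 2.34

Γ = (Z_L − Z_0)/(Z_L + Z_0) = (-22.6 + j23.3)/(77.4 + j23.3)
|Γ| = 32.5/80.8 = 0.402
VSWR = (1 + |Γ|)/(1 − |Γ|) = 1.4/0.598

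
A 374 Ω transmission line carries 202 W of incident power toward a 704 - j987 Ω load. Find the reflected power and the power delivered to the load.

|Γ| = |(330 − j987)/(1078 − j987)| = 0.712
|Γ|² = 0.507
P_refl = |Γ|²·P_inc = 102 W, P_del = (1 − |Γ|²)·P_inc = 99.6 W

P_reflected ≈ 102 W; P_delivered ≈ 99.6 W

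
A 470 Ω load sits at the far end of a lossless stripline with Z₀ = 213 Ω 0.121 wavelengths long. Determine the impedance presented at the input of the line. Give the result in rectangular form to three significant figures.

Z_in ≈ 166 − j145 Ω

βl = 2π × 0.121 = 43.6°
tan(βl) = tan(43.6°) = 0.951
Z_in = Z_0·(Z_L + jZ_0·tanβl)/(Z_0 + jZ_L·tanβl)
     = 213·(470 + j203)/(213 + j447)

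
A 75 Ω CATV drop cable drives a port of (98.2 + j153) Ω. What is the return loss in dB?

RL ≈ 3.48 dB

Γ = (23.2 + j153)/(173.2 + j153), |Γ| = 0.67
RL = −20·log₁₀|Γ| = −20·log₁₀(0.67)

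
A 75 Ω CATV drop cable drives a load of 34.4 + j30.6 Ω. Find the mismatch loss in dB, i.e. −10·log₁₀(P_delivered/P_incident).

Γ = (-40.6 + j30.6)/(109.4 + j30.6), |Γ| = 0.448
|Γ|² = 0.2, so P_del/P_inc = 1 − |Γ|² = 0.8
ML = −10·log₁₀(1 − |Γ|²)

mismatch loss ≈ 0.971 dB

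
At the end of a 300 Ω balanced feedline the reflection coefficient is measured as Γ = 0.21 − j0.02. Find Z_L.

Z_L = Z_0·(1 + Γ)/(1 − Γ) = 300·(1.21 − j0.02)/(0.79 + j0.02)

Z_L ≈ 459 − j19.2 Ω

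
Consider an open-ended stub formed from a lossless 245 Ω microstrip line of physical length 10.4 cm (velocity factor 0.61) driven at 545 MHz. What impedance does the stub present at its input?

λ = v/f = 0.61·c / 545 MHz = 0.336 m
βl = 2π·l/λ = 2π × 0.31 = 112°
tan(βl) = -2.54
For an open-ended stub, Z_in = −jZ_0·cot(βl) = −jZ_0/tan(βl)

Z_in ≈ +j96.5 Ω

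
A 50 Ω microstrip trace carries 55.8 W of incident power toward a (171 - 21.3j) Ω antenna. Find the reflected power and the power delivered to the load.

|Γ| = |(121 − j21.3)/(221 − j21.3)| = 0.553
|Γ|² = 0.306
P_refl = |Γ|²·P_inc = 17.1 W, P_del = (1 − |Γ|²)·P_inc = 38.7 W

P_reflected ≈ 17.1 W; P_delivered ≈ 38.7 W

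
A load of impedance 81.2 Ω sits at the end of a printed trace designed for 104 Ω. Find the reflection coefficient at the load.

Γ = -0.123

Γ = (Z_L − Z_0)/(Z_L + Z_0) = (81.2 − 104)/(81.2 + 104) = -22.8/185.2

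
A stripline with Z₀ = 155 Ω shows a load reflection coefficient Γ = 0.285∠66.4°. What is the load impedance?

Z_L = Z_0·(1 + Γ)/(1 − Γ) = 155·(1.11 + j0.261)/(0.886 − j0.261)

Z_L ≈ 167 + j94.9 Ω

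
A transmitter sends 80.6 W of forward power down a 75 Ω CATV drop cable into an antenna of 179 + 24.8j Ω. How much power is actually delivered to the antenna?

P_delivered ≈ 66.5 W

|Γ| = |(104 + j24.8)/(254 + j24.8)| = 0.419
|Γ|² = 0.176
P_refl = |Γ|²·P_inc = 14.1 W, P_del = (1 − |Γ|²)·P_inc = 66.5 W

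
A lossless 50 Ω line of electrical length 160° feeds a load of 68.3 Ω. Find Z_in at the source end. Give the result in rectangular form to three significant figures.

tan(βl) = tan(160°) = -0.364
Z_in = Z_0·(Z_L + jZ_0·tanβl)/(Z_0 + jZ_L·tanβl)
     = 50·(68.3 − j18.2)/(50 − j24.9)

Z_in ≈ 62 + j12.6 Ω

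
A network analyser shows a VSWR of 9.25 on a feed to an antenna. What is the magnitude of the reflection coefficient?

|Γ| = (S − 1)/(S + 1) = (9.25 − 1)/(9.25 + 1) = 8.25/10.2

|Γ| ≈ 0.805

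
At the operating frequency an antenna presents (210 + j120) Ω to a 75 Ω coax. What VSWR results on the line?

Γ = (Z_L − Z_0)/(Z_L + Z_0) = (135 + j120)/(285 + j120)
|Γ| = 181/309 = 0.584
VSWR = (1 + |Γ|)/(1 − |Γ|) = 1.58/0.416

VSWR ≈ 3.81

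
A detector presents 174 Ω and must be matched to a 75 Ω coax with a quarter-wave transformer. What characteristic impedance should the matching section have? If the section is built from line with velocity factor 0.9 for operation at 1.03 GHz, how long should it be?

Z_qwt = √(Z_0·R_L) = √(75 × 174) = √13050
λ = 0.9·c/f = 0.262 m, so l = λ/4 = 0.0655 m

Z_qwt ≈ 114 Ω; length ≈ 6.55 cm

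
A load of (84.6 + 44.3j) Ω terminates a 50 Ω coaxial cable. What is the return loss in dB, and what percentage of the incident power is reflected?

RL ≈ 8.03 dB; 15.7% of incident power reflected

Γ = (34.6 + j44.3)/(134.6 + j44.3), |Γ| = 0.397
RL = −20·log₁₀(0.397) = 8.03 dB
P_refl/P_inc = |Γ|² = 0.157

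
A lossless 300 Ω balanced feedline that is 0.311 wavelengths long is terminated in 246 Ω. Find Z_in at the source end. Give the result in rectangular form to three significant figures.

βl = 2π × 0.311 = 112°
tan(βl) = tan(112°) = -2.48
Z_in = Z_0·(Z_L + jZ_0·tanβl)/(Z_0 + jZ_L·tanβl)
     = 300·(246 − j744)/(300 − j610)

Z_in ≈ 343 − j47.5 Ω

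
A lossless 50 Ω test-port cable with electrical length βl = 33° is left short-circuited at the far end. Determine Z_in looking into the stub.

Z_in ≈ +j32.5 Ω

tan(βl) = 0.649
For a short-circuited stub, Z_in = jZ_0·tan(βl)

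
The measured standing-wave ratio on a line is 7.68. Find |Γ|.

|Γ| ≈ 0.77

|Γ| = (S − 1)/(S + 1) = (7.68 − 1)/(7.68 + 1) = 6.68/8.68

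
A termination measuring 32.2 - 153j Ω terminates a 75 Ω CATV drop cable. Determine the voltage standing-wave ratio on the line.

VSWR ≈ 12.4

Γ = (Z_L − Z_0)/(Z_L + Z_0) = (-42.8 − j153)/(107.2 − j153)
|Γ| = 159/187 = 0.85
VSWR = (1 + |Γ|)/(1 − |Γ|) = 1.85/0.15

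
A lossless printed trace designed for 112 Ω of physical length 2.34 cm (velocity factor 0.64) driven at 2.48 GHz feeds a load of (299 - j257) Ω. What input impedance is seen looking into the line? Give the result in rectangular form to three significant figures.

λ = v/f = 0.64·c / 2.48 GHz = 0.0774 m
βl = 2π·l/λ = 2π × 0.302 = 109°
tan(βl) = tan(109°) = -2.94
Z_in = Z_0·(Z_L + jZ_0·tanβl)/(Z_0 + jZ_L·tanβl)
     = 112·(299 − j586)/(-643 − j878)

Z_in ≈ 30.5 + j60.5 Ω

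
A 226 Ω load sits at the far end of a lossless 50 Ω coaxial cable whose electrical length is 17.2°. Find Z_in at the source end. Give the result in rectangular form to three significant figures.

tan(βl) = tan(17.2°) = 0.31
Z_in = Z_0·(Z_L + jZ_0·tanβl)/(Z_0 + jZ_L·tanβl)
     = 50·(226 + j15.5)/(50 + j70)

Z_in ≈ 83.7 − j102 Ω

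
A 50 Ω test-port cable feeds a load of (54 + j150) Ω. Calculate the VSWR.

Γ = (Z_L − Z_0)/(Z_L + Z_0) = (4 + j150)/(104 + j150)
|Γ| = 150/183 = 0.822
VSWR = (1 + |Γ|)/(1 − |Γ|) = 1.82/0.178

VSWR ≈ 10.2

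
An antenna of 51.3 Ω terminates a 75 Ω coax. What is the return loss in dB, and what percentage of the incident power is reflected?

Γ = (51.3 − 75)/(51.3 + 75) = -0.188
RL = −20·log₁₀(0.188) = 14.5 dB
P_refl/P_inc = |Γ|² = 0.0352

RL ≈ 14.5 dB; 3.52% of incident power reflected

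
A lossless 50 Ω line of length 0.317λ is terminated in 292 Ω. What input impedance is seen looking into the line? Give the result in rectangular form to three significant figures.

Z_in ≈ 10.2 + j21.6 Ω

βl = 2π × 0.317 = 114°
tan(βl) = tan(114°) = -2.23
Z_in = Z_0·(Z_L + jZ_0·tanβl)/(Z_0 + jZ_L·tanβl)
     = 50·(292 − j112)/(50 − j652)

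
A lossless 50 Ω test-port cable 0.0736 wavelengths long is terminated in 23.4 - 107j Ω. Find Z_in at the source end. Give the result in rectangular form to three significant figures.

βl = 2π × 0.0736 = 26.5°
tan(βl) = tan(26.5°) = 0.498
Z_in = Z_0·(Z_L + jZ_0·tanβl)/(Z_0 + jZ_L·tanβl)
     = 50·(23.4 − j82.1)/(103 + j11.7)

Z_in ≈ 6.75 − j40.5 Ω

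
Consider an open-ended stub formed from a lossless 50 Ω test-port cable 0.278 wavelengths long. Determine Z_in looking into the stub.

Z_in ≈ +j8.89 Ω

βl = 2π × 0.278 = 100°
tan(βl) = -5.63
For an open-ended stub, Z_in = −jZ_0·cot(βl) = −jZ_0/tan(βl)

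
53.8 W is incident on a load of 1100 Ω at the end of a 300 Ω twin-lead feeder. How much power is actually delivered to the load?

Γ = (1100 − 300)/(1100 + 300) = 0.571
|Γ|² = 0.327
P_refl = |Γ|²·P_inc = 17.6 W, P_del = (1 − |Γ|²)·P_inc = 36.2 W

P_delivered ≈ 36.2 W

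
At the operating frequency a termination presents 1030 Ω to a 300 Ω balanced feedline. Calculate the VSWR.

For a purely resistive load, VSWR = R_L/Z_0 or Z_0/R_L (whichever > 1) = 1030/300

VSWR ≈ 3.43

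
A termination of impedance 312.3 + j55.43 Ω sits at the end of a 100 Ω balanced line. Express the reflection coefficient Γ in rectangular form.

Γ ≈ 0.524 + j0.0641

Γ = (Z_L − Z_0)/(Z_L + Z_0) = (212.3 + j55.43)/(412.3 + j55.43)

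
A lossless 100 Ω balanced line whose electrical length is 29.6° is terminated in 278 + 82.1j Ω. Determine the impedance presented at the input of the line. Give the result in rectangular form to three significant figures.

tan(βl) = tan(29.6°) = 0.568
Z_in = Z_0·(Z_L + jZ_0·tanβl)/(Z_0 + jZ_L·tanβl)
     = 100·(278 + j139)/(53.4 + j158)

Z_in ≈ 132 − j131 Ω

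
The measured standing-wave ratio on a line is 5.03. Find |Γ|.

|Γ| ≈ 0.668

|Γ| = (S − 1)/(S + 1) = (5.03 − 1)/(5.03 + 1) = 4.03/6.03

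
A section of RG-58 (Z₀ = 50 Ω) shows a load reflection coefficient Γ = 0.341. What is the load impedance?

Z_L = Z_0·(1 + Γ)/(1 − Γ) = 50·(1.34)/(0.659)

Z_L ≈ 102 Ω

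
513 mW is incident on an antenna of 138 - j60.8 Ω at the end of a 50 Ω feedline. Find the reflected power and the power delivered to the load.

P_reflected ≈ 150 mW; P_delivered ≈ 363 mW

|Γ| = |(88 − j60.8)/(188 − j60.8)| = 0.541
|Γ|² = 0.293
P_refl = |Γ|²·P_inc = 150 mW, P_del = (1 − |Γ|²)·P_inc = 363 mW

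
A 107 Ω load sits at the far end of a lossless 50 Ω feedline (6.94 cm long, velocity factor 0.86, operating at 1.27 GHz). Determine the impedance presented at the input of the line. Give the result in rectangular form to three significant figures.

Z_in ≈ 30.4 + j23.2 Ω

λ = v/f = 0.86·c / 1.27 GHz = 0.203 m
βl = 2π·l/λ = 2π × 0.342 = 123°
tan(βl) = tan(123°) = -1.54
Z_in = Z_0·(Z_L + jZ_0·tanβl)/(Z_0 + jZ_L·tanβl)
     = 50·(107 − j77)/(50 − j165)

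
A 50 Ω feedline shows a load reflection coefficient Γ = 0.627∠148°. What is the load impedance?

Z_L ≈ 12.4 + j13.5 Ω

Z_L = Z_0·(1 + Γ)/(1 − Γ) = 50·(0.468 + j0.332)/(1.53 − j0.332)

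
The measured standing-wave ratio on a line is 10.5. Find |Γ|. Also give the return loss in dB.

|Γ| = (S − 1)/(S + 1) = (10.5 − 1)/(10.5 + 1) = 9.5/11.5
RL = −20·log₁₀|Γ| = −20·log₁₀(0.826)

|Γ| ≈ 0.826; return loss ≈ 1.66 dB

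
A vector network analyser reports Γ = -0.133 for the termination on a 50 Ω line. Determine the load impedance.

Z_L ≈ 38.3 Ω

Z_L = Z_0·(1 + Γ)/(1 − Γ) = 50·(0.867)/(1.13)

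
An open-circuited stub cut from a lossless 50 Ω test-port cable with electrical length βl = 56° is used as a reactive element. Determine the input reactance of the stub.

tan(βl) = 1.48
For an open-circuited stub, Z_in = −jZ_0·cot(βl) = −jZ_0/tan(βl)

X_in ≈ -33.7 Ω (capacitive)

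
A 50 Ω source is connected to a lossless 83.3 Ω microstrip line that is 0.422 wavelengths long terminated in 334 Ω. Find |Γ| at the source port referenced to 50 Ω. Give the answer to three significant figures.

|Γ| ≈ 0.705

βl = 2π × 0.422 = 152°
tan(βl) = -0.534
Z_in = Z_0·(Z_L + jZ_0·tanβl)/(Z_0 + jZ_L·tanβl) = 77 + j120 Ω
Γ_s = (Z_in − Z_s)/(Z_in + Z_s) = (27 + j120)/(127 + j120), |Γ_s| = 0.705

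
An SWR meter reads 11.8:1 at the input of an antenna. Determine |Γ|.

|Γ| = (S − 1)/(S + 1) = (11.8 − 1)/(11.8 + 1) = 10.8/12.8

|Γ| ≈ 0.844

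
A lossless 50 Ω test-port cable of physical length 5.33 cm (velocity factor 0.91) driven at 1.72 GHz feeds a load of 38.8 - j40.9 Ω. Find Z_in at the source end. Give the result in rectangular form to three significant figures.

λ = v/f = 0.91·c / 1.72 GHz = 0.159 m
βl = 2π·l/λ = 2π × 0.336 = 121°
tan(βl) = tan(121°) = -1.67
Z_in = Z_0·(Z_L + jZ_0·tanβl)/(Z_0 + jZ_L·tanβl)
     = 50·(38.8 − j124)/(-18.4 − j64.9)

Z_in ≈ 81 + j52.8 Ω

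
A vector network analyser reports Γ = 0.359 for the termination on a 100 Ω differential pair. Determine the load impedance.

Z_L ≈ 212 Ω

Z_L = Z_0·(1 + Γ)/(1 − Γ) = 100·(1.36)/(0.641)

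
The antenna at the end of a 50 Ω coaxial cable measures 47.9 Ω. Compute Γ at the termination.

Γ = -0.0215

Γ = (Z_L − Z_0)/(Z_L + Z_0) = (47.9 − 50)/(47.9 + 50) = -2.1/97.9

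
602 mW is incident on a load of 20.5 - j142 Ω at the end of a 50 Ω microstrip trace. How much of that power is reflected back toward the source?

P_reflected ≈ 504 mW

|Γ| = |(-29.5 − j142)/(70.5 − j142)| = 0.915
|Γ|² = 0.837
P_refl = |Γ|²·P_inc = 504 mW, P_del = (1 − |Γ|²)·P_inc = 98.2 mW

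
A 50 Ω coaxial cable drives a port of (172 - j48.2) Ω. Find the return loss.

RL ≈ 4.77 dB

Γ = (122 − j48.2)/(222 − j48.2), |Γ| = 0.577
RL = −20·log₁₀|Γ| = −20·log₁₀(0.577)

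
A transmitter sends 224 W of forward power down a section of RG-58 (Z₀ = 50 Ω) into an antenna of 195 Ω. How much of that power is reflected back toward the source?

P_reflected ≈ 78.5 W

Γ = (195 − 50)/(195 + 50) = 0.592
|Γ|² = 0.35
P_refl = |Γ|²·P_inc = 78.5 W, P_del = (1 − |Γ|²)·P_inc = 146 W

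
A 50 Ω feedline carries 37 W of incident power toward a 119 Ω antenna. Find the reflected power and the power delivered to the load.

Γ = (119 − 50)/(119 + 50) = 0.408
|Γ|² = 0.167
P_refl = |Γ|²·P_inc = 6.17 W, P_del = (1 − |Γ|²)·P_inc = 30.8 W

P_reflected ≈ 6.17 W; P_delivered ≈ 30.8 W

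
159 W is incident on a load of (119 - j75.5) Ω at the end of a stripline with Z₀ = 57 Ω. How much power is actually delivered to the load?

|Γ| = |(62 − j75.5)/(176 − j75.5)| = 0.51
|Γ|² = 0.26
P_refl = |Γ|²·P_inc = 41.4 W, P_del = (1 − |Γ|²)·P_inc = 118 W

P_delivered ≈ 118 W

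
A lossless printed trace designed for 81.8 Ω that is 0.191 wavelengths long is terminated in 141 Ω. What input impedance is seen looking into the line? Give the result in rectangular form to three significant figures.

Z_in ≈ 52 − j20.1 Ω

βl = 2π × 0.191 = 68.8°
tan(βl) = tan(68.8°) = 2.57
Z_in = Z_0·(Z_L + jZ_0·tanβl)/(Z_0 + jZ_L·tanβl)
     = 81.8·(141 + j210)/(81.8 + j363)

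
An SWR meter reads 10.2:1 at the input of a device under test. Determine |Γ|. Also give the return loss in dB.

|Γ| ≈ 0.821; return loss ≈ 1.71 dB

|Γ| = (S − 1)/(S + 1) = (10.2 − 1)/(10.2 + 1) = 9.2/11.2
RL = −20·log₁₀|Γ| = −20·log₁₀(0.821)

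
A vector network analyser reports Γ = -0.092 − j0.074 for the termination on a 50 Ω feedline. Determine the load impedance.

Z_L = Z_0·(1 + Γ)/(1 − Γ) = 50·(0.908 − j0.074)/(1.09 + j0.074)

Z_L ≈ 41.2 − j6.18 Ω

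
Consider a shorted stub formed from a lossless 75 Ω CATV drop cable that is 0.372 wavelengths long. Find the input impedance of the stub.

βl = 2π × 0.372 = 134°
tan(βl) = -1.04
For a shorted stub, Z_in = jZ_0·tan(βl)

Z_in ≈ −j77.9 Ω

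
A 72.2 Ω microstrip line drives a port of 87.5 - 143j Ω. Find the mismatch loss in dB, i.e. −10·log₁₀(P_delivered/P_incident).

Γ = (15.3 − j143)/(159.7 − j143), |Γ| = 0.671
|Γ|² = 0.45, so P_del/P_inc = 1 − |Γ|² = 0.55
ML = −10·log₁₀(1 − |Γ|²)

mismatch loss ≈ 2.6 dB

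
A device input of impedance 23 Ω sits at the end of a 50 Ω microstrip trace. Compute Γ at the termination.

Γ = -0.37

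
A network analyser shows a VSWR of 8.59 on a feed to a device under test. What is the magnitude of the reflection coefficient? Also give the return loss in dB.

|Γ| ≈ 0.791; return loss ≈ 2.03 dB

|Γ| = (S − 1)/(S + 1) = (8.59 − 1)/(8.59 + 1) = 7.59/9.59
RL = −20·log₁₀|Γ| = −20·log₁₀(0.791)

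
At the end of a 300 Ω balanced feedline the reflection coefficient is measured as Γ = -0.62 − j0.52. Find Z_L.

Z_L ≈ 35.8 − j108 Ω

Z_L = Z_0·(1 + Γ)/(1 − Γ) = 300·(0.38 − j0.52)/(1.62 + j0.52)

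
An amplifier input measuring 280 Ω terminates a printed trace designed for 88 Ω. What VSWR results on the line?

For a purely resistive load, VSWR = R_L/Z_0 or Z_0/R_L (whichever > 1) = 280/88

VSWR ≈ 3.18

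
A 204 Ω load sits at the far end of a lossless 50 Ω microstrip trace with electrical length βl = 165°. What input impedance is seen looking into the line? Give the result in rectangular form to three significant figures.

Z_in ≈ 99.6 + j95.5 Ω

tan(βl) = tan(165°) = -0.268
Z_in = Z_0·(Z_L + jZ_0·tanβl)/(Z_0 + jZ_L·tanβl)
     = 50·(204 − j13.4)/(50 − j54.7)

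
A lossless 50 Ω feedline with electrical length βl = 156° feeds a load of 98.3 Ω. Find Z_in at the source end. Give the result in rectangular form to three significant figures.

Z_in ≈ 66.7 + j36.1 Ω

tan(βl) = tan(156°) = -0.445
Z_in = Z_0·(Z_L + jZ_0·tanβl)/(Z_0 + jZ_L·tanβl)
     = 50·(98.3 − j22.3)/(50 − j43.8)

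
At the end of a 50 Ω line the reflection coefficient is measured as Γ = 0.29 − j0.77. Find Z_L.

Z_L = Z_0·(1 + Γ)/(1 − Γ) = 50·(1.29 − j0.77)/(0.71 + j0.77)

Z_L ≈ 14.7 − j70.2 Ω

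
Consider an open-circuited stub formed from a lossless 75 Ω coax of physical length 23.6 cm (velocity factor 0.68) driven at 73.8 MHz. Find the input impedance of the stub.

λ = v/f = 0.68·c / 73.8 MHz = 2.76 m
βl = 2π·l/λ = 2π × 0.0854 = 30.7°
tan(βl) = 0.595
For an open-circuited stub, Z_in = −jZ_0·cot(βl) = −jZ_0/tan(βl)

Z_in ≈ −j126 Ω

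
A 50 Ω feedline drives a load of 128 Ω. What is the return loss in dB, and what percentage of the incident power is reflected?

Γ = (128 − 50)/(128 + 50) = 0.438
RL = −20·log₁₀(0.438) = 7.17 dB
P_refl/P_inc = |Γ|² = 0.192

RL ≈ 7.17 dB; 19.2% of incident power reflected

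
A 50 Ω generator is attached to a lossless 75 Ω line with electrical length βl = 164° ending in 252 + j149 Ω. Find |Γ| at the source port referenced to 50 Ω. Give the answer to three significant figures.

|Γ| ≈ 0.727

tan(βl) = -0.287
Z_in = Z_0·(Z_L + jZ_0·tanβl)/(Z_0 + jZ_L·tanβl) = 80.4 + j131 Ω
Γ_s = (Z_in − Z_s)/(Z_in + Z_s) = (30.4 + j131)/(130 + j131), |Γ_s| = 0.727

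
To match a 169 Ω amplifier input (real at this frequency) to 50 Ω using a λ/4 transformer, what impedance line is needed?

Z_qwt = √(Z_0·R_L) = √(50 × 169) = √8450

Z_qwt ≈ 91.9 Ω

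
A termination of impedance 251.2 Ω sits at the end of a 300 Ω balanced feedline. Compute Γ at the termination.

Γ = -0.0885

Γ = (Z_L − Z_0)/(Z_L + Z_0) = (251.2 − 300)/(251.2 + 300) = -48.8/551.2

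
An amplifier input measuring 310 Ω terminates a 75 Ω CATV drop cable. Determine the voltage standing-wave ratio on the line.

VSWR ≈ 4.13

Γ = (310 − 75)/(310 + 75) = 0.61
VSWR = (1 + 0.61)/(1 − 0.61)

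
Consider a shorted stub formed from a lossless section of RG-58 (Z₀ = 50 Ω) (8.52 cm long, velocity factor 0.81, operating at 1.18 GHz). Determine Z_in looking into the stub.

λ = v/f = 0.81·c / 1.18 GHz = 0.206 m
βl = 2π·l/λ = 2π × 0.414 = 149°
tan(βl) = -0.602
For a shorted stub, Z_in = jZ_0·tan(βl)

Z_in ≈ −j30.1 Ω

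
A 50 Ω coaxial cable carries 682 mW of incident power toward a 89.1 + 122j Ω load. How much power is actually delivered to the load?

P_delivered ≈ 355 mW

|Γ| = |(39.1 + j122)/(139.1 + j122)| = 0.692
|Γ|² = 0.479
P_refl = |Γ|²·P_inc = 327 mW, P_del = (1 − |Γ|²)·P_inc = 355 mW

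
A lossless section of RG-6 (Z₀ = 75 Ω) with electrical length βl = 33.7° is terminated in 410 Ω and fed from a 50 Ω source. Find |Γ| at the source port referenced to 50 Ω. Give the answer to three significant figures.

tan(βl) = 0.667
Z_in = Z_0·(Z_L + jZ_0·tanβl)/(Z_0 + jZ_L·tanβl) = 41.4 − j101 Ω
Γ_s = (Z_in − Z_s)/(Z_in + Z_s) = (-8.55 − j101)/(91.4 − j101), |Γ_s| = 0.744

|Γ| ≈ 0.744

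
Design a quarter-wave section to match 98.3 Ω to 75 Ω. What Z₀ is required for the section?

Z_qwt ≈ 85.9 Ω

Z_qwt = √(Z_0·R_L) = √(75 × 98.3) = √7372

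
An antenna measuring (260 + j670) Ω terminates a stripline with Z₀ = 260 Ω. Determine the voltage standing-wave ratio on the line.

VSWR ≈ 8.52

Γ = (Z_L − Z_0)/(Z_L + Z_0) = (0 + j670)/(520 + j670)
|Γ| = 670/848 = 0.79
VSWR = (1 + |Γ|)/(1 − |Γ|) = 1.79/0.21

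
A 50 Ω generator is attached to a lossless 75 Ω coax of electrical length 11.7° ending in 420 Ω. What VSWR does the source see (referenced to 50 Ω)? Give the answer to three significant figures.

tan(βl) = 0.207
Z_in = Z_0·(Z_L + jZ_0·tanβl)/(Z_0 + jZ_L·tanβl) = 187 − j201 Ω
Γ_s = (Z_in − Z_s)/(Z_in + Z_s) = (137 − j201)/(237 − j201), |Γ_s| = 0.783
VSWR = (1 + |Γ_s|)/(1 − |Γ_s|)

VSWR ≈ 8.21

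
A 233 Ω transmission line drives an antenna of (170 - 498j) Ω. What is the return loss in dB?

Γ = (-63 − j498)/(403 − j498), |Γ| = 0.784
RL = −20·log₁₀|Γ| = −20·log₁₀(0.784)

RL ≈ 2.12 dB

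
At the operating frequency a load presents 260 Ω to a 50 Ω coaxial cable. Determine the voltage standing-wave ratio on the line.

VSWR ≈ 5.2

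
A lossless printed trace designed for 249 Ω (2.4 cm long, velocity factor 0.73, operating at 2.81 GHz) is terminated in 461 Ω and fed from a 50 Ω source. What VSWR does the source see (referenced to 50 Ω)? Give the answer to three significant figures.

VSWR ≈ 3.58

λ = v/f = 0.73·c / 2.81 GHz = 0.0779 m
βl = 2π·l/λ = 2π × 0.308 = 111°
tan(βl) = -2.62
Z_in = Z_0·(Z_L + jZ_0·tanβl)/(Z_0 + jZ_L·tanβl) = 148 + j64.5 Ω
Γ_s = (Z_in − Z_s)/(Z_in + Z_s) = (97.8 + j64.5)/(198 + j64.5), |Γ_s| = 0.563
VSWR = (1 + |Γ_s|)/(1 − |Γ_s|)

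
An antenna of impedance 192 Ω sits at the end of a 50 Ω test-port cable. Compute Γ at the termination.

Γ = 0.587

Γ = (Z_L − Z_0)/(Z_L + Z_0) = (192 − 50)/(192 + 50) = 142/242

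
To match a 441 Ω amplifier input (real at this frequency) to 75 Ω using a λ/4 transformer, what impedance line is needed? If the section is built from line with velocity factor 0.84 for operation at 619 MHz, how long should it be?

Z_qwt = √(Z_0·R_L) = √(75 × 441) = √33080
λ = 0.84·c/f = 0.407 m, so l = λ/4 = 0.102 m

Z_qwt ≈ 182 Ω; length ≈ 10.2 cm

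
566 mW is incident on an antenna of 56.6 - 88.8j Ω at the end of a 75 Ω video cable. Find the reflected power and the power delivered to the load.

P_reflected ≈ 185 mW; P_delivered ≈ 381 mW

|Γ| = |(-18.4 − j88.8)/(131.6 − j88.8)| = 0.571
|Γ|² = 0.326
P_refl = |Γ|²·P_inc = 185 mW, P_del = (1 − |Γ|²)·P_inc = 381 mW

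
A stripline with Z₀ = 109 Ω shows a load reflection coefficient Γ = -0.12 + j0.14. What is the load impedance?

Z_L ≈ 82.6 + j24 Ω

Z_L = Z_0·(1 + Γ)/(1 − Γ) = 109·(0.88 + j0.14)/(1.12 − j0.14)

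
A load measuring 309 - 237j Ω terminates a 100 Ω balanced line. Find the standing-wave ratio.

Γ = (Z_L − Z_0)/(Z_L + Z_0) = (209 − j237)/(409 − j237)
|Γ| = 316/473 = 0.668
VSWR = (1 + |Γ|)/(1 − |Γ|) = 1.67/0.332

VSWR ≈ 5.03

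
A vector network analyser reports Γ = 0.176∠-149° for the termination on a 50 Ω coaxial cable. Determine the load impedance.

Z_L ≈ 36.4 − j6.8 Ω

Z_L = Z_0·(1 + Γ)/(1 − Γ) = 50·(0.849 − j0.0906)/(1.15 + j0.0906)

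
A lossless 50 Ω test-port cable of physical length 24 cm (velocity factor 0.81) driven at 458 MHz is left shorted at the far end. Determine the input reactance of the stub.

X_in ≈ -15.4 Ω (capacitive)

λ = v/f = 0.81·c / 458 MHz = 0.531 m
βl = 2π·l/λ = 2π × 0.452 = 163°
tan(βl) = -0.309
For a shorted stub, Z_in = jZ_0·tan(βl)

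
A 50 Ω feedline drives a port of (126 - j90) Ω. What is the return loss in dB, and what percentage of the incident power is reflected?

Γ = (76 − j90)/(176 − j90), |Γ| = 0.596
RL = −20·log₁₀(0.596) = 4.5 dB
P_refl/P_inc = |Γ|² = 0.355

RL ≈ 4.5 dB; 35.5% of incident power reflected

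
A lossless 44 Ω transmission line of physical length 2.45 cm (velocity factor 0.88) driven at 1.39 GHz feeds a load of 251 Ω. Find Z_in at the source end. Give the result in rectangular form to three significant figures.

λ = v/f = 0.88·c / 1.39 GHz = 0.19 m
βl = 2π·l/λ = 2π × 0.129 = 46.4°
tan(βl) = tan(46.4°) = 1.05
Z_in = Z_0·(Z_L + jZ_0·tanβl)/(Z_0 + jZ_L·tanβl)
     = 44·(251 + j46.3)/(44 + j264)

Z_in ≈ 14.3 − j39.5 Ω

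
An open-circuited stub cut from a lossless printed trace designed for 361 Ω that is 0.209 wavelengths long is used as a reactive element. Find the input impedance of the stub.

βl = 2π × 0.209 = 75.2°
tan(βl) = 3.8
For an open-circuited stub, Z_in = −jZ_0·cot(βl) = −jZ_0/tan(βl)

Z_in ≈ −j95.1 Ω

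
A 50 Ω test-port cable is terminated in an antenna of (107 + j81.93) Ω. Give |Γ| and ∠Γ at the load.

Γ = (Z_L − Z_0)/(Z_L + Z_0) = (57 + j81.93)/(157 + j81.93)
|Γ| = 99.8/177 = 0.564

Γ ≈ 0.564 ∠ 27.6°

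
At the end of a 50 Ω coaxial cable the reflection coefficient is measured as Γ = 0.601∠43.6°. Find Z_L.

Z_L ≈ 65.1 + j84.5 Ω

Z_L = Z_0·(1 + Γ)/(1 − Γ) = 50·(1.44 + j0.414)/(0.565 − j0.414)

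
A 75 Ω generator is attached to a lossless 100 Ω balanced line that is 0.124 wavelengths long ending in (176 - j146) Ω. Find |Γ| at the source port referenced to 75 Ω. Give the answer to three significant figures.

βl = 2π × 0.124 = 44.6°
tan(βl) = 0.988
Z_in = Z_0·(Z_L + jZ_0·tanβl)/(Z_0 + jZ_L·tanβl) = 38.7 − j46.9 Ω
Γ_s = (Z_in − Z_s)/(Z_in + Z_s) = (-36.3 − j46.9)/(114 − j46.9), |Γ_s| = 0.482

|Γ| ≈ 0.482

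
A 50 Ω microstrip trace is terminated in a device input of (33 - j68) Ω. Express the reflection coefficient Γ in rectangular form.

Γ = (Z_L − Z_0)/(Z_L + Z_0) = (-17 − j68)/(83 − j68)

Γ ≈ 0.279 − j0.591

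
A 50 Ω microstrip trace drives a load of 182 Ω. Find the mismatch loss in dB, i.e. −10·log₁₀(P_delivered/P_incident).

Γ = (182 − 50)/(182 + 50) = 0.569
|Γ|² = 0.324, so P_del/P_inc = 1 − |Γ|² = 0.676
ML = −10·log₁₀(1 − |Γ|²)

mismatch loss ≈ 1.7 dB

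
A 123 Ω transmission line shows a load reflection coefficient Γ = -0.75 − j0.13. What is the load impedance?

Z_L ≈ 16.8 − j10.4 Ω

Z_L = Z_0·(1 + Γ)/(1 − Γ) = 123·(0.25 − j0.13)/(1.75 + j0.13)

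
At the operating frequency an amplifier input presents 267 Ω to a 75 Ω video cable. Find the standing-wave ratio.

Γ = (267 − 75)/(267 + 75) = 0.561
VSWR = (1 + 0.561)/(1 − 0.561)

VSWR ≈ 3.56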